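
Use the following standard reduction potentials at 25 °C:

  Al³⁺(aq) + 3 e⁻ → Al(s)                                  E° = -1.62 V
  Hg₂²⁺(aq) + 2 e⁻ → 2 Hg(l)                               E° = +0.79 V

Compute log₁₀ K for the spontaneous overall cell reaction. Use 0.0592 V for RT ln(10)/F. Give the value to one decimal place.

Cathode: Hg₂²⁺/Hg; anode: Al³⁺/Al. E°cell = +2.41 V, n = 6.
log K = nE°cell / 0.0592 = (6)(+2.41) / 0.0592 = 244.3.

244.3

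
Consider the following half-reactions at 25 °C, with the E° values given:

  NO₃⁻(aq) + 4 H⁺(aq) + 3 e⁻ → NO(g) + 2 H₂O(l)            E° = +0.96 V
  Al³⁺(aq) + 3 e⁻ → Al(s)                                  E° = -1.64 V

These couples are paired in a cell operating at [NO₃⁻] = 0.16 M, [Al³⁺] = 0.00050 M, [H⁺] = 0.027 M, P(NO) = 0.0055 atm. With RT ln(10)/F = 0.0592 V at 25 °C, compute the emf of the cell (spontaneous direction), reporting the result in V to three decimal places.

NO₃⁻/NO is the cathode (higher E°), Al³⁺/Al the anode: E°cell = +0.96 − (-1.64) = +2.60 V, n = 3.
Overall: NO₃⁻(aq) + 4 H⁺(aq) + Al(s) → NO(g) + 2 H₂O(l) + Al³⁺(aq)
Q = P(NO)·[Al³⁺] / ([NO₃⁻]·[H⁺]^4); log Q = 1.510.
E = E° − (0.0592/n) log Q = +2.60 − (0.0592/3)(1.510) = +2.570 V.

+2.570 V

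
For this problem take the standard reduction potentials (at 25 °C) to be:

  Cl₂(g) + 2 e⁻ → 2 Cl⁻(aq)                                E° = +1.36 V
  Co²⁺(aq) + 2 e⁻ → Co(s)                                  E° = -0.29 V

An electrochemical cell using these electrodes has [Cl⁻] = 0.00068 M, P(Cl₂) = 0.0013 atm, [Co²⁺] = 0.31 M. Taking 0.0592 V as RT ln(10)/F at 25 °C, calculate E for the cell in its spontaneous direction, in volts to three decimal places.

Cl₂/Cl⁻ is the cathode (higher E°), Co²⁺/Co the anode: E°cell = +1.36 − (-0.29) = +1.65 V, n = 2.
Overall: Cl₂(g) + Co(s) → 2 Cl⁻(aq) + Co²⁺(aq)
Q = [Cl⁻]^2·[Co²⁺] / (P(Cl₂)); log Q = -3.958.
E = E° − (0.0592/n) log Q = +1.65 − (0.0592/2)(-3.958) = +1.767 V.

+1.767 V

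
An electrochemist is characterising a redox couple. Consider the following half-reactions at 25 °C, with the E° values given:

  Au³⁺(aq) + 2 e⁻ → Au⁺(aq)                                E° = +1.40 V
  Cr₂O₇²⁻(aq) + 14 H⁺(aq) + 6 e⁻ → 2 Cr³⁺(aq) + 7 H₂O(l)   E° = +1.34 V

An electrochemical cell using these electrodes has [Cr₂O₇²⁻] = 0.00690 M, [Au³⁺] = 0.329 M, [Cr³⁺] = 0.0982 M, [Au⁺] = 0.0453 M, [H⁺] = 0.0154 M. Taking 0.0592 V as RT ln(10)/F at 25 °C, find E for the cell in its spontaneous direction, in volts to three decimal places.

+0.337 V

Au³⁺/Au⁺ is the cathode (higher E°), Cr₂O₇²⁻/Cr³⁺ the anode: E°cell = +1.40 − (+1.34) = +0.06 V, n = 6.
Overall: 3 Au³⁺(aq) + 2 Cr³⁺(aq) + 7 H₂O(l) → 3 Au⁺(aq) + Cr₂O₇²⁻(aq) + 14 H⁺(aq)
Q = [Au⁺]^3·[Cr₂O₇²⁻]·[H⁺]^14 / ([Au³⁺]^3·[Cr³⁺]^2); log Q = -28.103.
E = E° − (0.0592/n) log Q = +0.06 − (0.0592/6)(-28.103) = +0.337 V.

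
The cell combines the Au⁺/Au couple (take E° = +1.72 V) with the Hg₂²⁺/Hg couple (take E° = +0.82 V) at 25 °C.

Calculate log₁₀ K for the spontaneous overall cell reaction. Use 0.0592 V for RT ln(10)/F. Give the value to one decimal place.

Cathode: Au⁺/Au; anode: Hg₂²⁺/Hg. E°cell = +0.90 V, n = 2.
log K = nE°cell / 0.0592 = (2)(+0.90) / 0.0592 = 30.4.

30.4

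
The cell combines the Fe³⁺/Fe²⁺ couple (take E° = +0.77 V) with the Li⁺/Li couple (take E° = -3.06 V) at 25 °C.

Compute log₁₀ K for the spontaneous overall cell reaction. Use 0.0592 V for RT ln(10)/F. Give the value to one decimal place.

64.7

Cathode: Fe³⁺/Fe²⁺; anode: Li⁺/Li. E°cell = +3.83 V, n = 1.
log K = nE°cell / 0.0592 = (1)(+3.83) / 0.0592 = 64.7.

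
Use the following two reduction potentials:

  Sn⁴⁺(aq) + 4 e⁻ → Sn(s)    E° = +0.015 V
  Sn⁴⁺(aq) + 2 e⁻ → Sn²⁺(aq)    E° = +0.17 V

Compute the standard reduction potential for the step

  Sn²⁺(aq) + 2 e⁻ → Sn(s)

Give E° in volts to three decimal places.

Sequential free energies add, so n₃E°₃ = n₁E°₁ + n₂E°₂.
With n₃ = 4, and the known step contributing 2×(+0.17) V, the unknown satisfies 2·E° = 4×(+0.015) − 2×(+0.17) = -0.280.
E° = -0.280 / 2 = -0.140 V.

-0.140 V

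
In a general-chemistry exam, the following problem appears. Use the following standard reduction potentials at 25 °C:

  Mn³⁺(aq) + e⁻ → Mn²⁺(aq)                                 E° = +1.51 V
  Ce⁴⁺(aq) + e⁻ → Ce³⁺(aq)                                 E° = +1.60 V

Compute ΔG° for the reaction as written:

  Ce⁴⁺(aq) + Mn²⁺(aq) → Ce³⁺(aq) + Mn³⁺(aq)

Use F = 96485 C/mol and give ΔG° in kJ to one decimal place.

As written, Ce⁴⁺/Ce³⁺ is reduced (cathode) and Mn³⁺/Mn²⁺ is oxidised (anode), so E°cell = (+1.60) − (+1.51) = +0.09 V.
Balancing electrons gives n = 1.
ΔG° = −nFE° = −(1)(96485)(+0.09) = -8,684 J = -8.7 kJ.

-8.7 kJ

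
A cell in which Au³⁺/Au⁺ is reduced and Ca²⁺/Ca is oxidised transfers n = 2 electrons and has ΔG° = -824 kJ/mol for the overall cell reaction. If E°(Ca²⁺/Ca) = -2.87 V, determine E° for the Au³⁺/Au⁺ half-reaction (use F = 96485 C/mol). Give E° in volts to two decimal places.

E°cell = −ΔG°/(nF) = −(-824×10³)/((2)(96485)) = +4.270 V.
Since Au³⁺/Au⁺ is the cathode and Ca²⁺/Ca the anode, E°cell = E°(Au³⁺/Au⁺) − E°(Ca²⁺/Ca).
So E°(Au³⁺/Au⁺) = E°cell + E°(Ca²⁺/Ca) = +4.270 + (-2.87) = +1.40 V.

+1.40 V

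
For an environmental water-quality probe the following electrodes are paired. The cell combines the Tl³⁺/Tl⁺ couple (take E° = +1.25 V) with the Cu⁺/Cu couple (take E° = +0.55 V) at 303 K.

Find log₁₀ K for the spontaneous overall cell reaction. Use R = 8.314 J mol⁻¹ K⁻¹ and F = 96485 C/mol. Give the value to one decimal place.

Cathode: Tl³⁺/Tl⁺; anode: Cu⁺/Cu. E°cell = (+1.25) − (+0.55) = +0.70 V, with n = 2.
ΔG° = −nFE° = −RT ln K, so ln K = nFE°/(RT) = (2)(96485)(+0.70) / ((8.314)(303)) = 53.621.
log₁₀ K = 53.621 / ln 10 = 23.3.

23.3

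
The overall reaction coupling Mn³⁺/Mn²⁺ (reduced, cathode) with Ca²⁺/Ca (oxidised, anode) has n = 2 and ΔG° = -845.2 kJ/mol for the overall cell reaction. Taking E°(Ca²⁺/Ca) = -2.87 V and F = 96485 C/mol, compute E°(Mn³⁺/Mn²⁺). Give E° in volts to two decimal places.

+1.51 V

E°cell = −ΔG°/(nF) = −(-845.2×10³)/((2)(96485)) = +4.380 V.
Since Mn³⁺/Mn²⁺ is the cathode and Ca²⁺/Ca the anode, E°cell = E°(Mn³⁺/Mn²⁺) − E°(Ca²⁺/Ca).
So E°(Mn³⁺/Mn²⁺) = E°cell + E°(Ca²⁺/Ca) = +4.380 + (-2.87) = +1.51 V.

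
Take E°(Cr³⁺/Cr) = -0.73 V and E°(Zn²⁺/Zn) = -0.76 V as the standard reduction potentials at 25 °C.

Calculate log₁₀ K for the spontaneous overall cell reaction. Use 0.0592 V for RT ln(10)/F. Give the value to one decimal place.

Cathode: Cr³⁺/Cr; anode: Zn²⁺/Zn. E°cell = +0.03 V, n = 6.
log K = nE°cell / 0.0592 = (6)(+0.03) / 0.0592 = 3.0.

3.0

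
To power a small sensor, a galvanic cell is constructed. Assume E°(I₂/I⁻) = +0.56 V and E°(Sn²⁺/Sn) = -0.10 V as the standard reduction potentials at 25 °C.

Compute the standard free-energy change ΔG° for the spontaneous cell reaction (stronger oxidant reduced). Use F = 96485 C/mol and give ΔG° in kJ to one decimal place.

I₂/I⁻ (E° = +0.56 V) is the cathode; Sn²⁺/Sn (E° = -0.10 V) is the anode, so E°cell = +0.66 V.
Balancing electrons gives n = 2 (lcm of 2 and 2).
ΔG° = −nFE° = −(2)(96485)(+0.66) = -127,360 J = -127.4 kJ.

-127.4 kJ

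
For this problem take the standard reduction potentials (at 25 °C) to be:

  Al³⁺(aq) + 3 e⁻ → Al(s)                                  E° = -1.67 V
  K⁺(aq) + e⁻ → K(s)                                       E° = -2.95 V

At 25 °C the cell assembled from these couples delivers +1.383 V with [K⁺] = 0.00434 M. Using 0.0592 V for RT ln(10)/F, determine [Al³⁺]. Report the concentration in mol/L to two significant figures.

Al³⁺/Al is the cathode, K⁺/K the anode: E°cell = +1.28 V, n = 3.
Overall reaction: Al³⁺(aq) + 3 K(s) → Al(s) + 3 K⁺(aq); Q = [K⁺]^3/[Al³⁺]^1.
From E = E° − (0.0592/n) log Q: log Q = (E° − E)·n/0.0592 = (+1.28 − (+1.383))·3/0.0592 = -5.2196.
So 1·log[Al³⁺] = 3·log(0.00434) − log Q = -7.0875 − (-5.2196) = -1.8679; [Al³⁺] = 10^(-1.8679) ≈ 0.014 M.

0.014 M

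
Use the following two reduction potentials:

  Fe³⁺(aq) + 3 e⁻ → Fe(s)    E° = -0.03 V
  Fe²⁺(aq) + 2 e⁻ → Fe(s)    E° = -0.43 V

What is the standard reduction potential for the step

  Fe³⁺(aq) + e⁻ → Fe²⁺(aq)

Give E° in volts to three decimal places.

Sequential free energies add, so n₃E°₃ = n₁E°₁ + n₂E°₂.
With n₃ = 3, and the known step contributing 2×(-0.43) V, the unknown satisfies 1·E° = 3×(-0.03) − 2×(-0.43) = +0.770.
E° = +0.770 / 1 = +0.770 V.

+0.770 V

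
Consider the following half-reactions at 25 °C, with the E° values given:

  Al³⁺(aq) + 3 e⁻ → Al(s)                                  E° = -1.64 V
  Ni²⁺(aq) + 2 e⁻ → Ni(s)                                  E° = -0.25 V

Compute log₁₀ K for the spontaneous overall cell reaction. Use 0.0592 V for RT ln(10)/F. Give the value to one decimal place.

140.9

Cathode: Ni²⁺/Ni; anode: Al³⁺/Al. E°cell = +1.39 V, n = 6.
log K = nE°cell / 0.0592 = (6)(+1.39) / 0.0592 = 140.9.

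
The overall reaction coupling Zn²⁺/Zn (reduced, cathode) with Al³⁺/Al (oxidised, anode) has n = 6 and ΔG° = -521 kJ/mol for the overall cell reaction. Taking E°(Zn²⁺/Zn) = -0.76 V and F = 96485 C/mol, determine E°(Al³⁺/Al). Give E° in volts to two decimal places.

-1.66 V

E°cell = −ΔG°/(nF) = −(-521×10³)/((6)(96485)) = +0.900 V.
Since Zn²⁺/Zn is the cathode and Al³⁺/Al the anode, E°cell = E°(Zn²⁺/Zn) − E°(Al³⁺/Al).
So E°(Al³⁺/Al) = E°(Zn²⁺/Zn) − E°cell = (-0.76) − (+0.900) = -1.66 V.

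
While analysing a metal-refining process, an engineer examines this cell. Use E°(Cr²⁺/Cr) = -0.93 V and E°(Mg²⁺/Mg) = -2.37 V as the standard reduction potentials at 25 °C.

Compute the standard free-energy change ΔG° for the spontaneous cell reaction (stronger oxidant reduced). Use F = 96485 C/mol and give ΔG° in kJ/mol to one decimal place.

Cr²⁺/Cr (E° = -0.93 V) is the cathode; Mg²⁺/Mg (E° = -2.37 V) is the anode, so E°cell = +1.44 V.
Balancing electrons gives n = 2 (lcm of 2 and 2).
ΔG° = −nFE° = −(2)(96485)(+1.44) = -277,877 J = -277.9 kJ/mol.

-277.9 kJ/mol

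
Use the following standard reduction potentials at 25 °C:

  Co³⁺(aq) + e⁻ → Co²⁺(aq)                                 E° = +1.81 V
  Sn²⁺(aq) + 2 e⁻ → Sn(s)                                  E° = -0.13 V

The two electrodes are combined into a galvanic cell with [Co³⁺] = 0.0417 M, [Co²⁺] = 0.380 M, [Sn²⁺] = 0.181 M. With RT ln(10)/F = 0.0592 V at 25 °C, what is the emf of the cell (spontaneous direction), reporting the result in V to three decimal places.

+1.905 V

Co³⁺/Co²⁺ is the cathode (higher E°), Sn²⁺/Sn the anode: E°cell = +1.81 − (-0.13) = +1.94 V, n = 2.
Overall: 2 Co³⁺(aq) + Sn(s) → 2 Co²⁺(aq) + Sn²⁺(aq)
Q = [Co²⁺]^2·[Sn²⁺] / ([Co³⁺]^2); log Q = 1.177.
E = E° − (0.0592/n) log Q = +1.94 − (0.0592/2)(1.177) = +1.905 V.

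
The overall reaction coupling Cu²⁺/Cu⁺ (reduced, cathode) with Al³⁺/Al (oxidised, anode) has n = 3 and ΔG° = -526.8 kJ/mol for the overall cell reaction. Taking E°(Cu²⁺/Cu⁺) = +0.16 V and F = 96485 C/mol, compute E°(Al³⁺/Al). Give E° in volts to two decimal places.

-1.66 V

E°cell = −ΔG°/(nF) = −(-526.8×10³)/((3)(96485)) = +1.820 V.
Since Cu²⁺/Cu⁺ is the cathode and Al³⁺/Al the anode, E°cell = E°(Cu²⁺/Cu⁺) − E°(Al³⁺/Al).
So E°(Al³⁺/Al) = E°(Cu²⁺/Cu⁺) − E°cell = (+0.16) − (+1.820) = -1.66 V.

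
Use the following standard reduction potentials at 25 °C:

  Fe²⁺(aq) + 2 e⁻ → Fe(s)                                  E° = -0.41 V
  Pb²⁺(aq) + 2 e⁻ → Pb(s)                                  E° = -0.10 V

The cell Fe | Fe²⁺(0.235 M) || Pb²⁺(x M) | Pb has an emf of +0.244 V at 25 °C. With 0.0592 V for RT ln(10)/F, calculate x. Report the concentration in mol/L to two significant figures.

Pb²⁺/Pb is the cathode, Fe²⁺/Fe the anode: E°cell = +0.31 V, n = 2.
Overall reaction: Pb²⁺(aq) + Fe(s) → Pb(s) + Fe²⁺(aq); Q = [Fe²⁺]^1/[Pb²⁺]^1.
From E = E° − (0.0592/n) log Q: log Q = (E° − E)·n/0.0592 = (+0.31 − (+0.244))·2/0.0592 = 2.2297.
So 1·log[Pb²⁺] = 1·log(0.235) − log Q = -0.6289 − (2.2297) = -2.8586; [Pb²⁺] = 10^(-2.8586) ≈ 0.0014 M.

0.0014 M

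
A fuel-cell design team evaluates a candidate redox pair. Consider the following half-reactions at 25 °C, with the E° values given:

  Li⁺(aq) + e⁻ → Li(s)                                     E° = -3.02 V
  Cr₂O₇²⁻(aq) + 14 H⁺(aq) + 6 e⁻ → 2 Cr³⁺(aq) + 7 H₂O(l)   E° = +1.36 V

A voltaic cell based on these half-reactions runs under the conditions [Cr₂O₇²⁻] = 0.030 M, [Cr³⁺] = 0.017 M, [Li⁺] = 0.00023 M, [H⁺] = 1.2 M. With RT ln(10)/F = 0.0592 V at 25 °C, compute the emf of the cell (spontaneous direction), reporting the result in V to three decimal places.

Cr₂O₇²⁻/Cr³⁺ is the cathode (higher E°), Li⁺/Li the anode: E°cell = +1.36 − (-3.02) = +4.38 V, n = 6.
Overall: Cr₂O₇²⁻(aq) + 14 H⁺(aq) + 6 Li(s) → 2 Cr³⁺(aq) + 7 H₂O(l) + 6 Li⁺(aq)
Q = [Cr³⁺]^2·[Li⁺]^6 / ([Cr₂O₇²⁻]·[H⁺]^14); log Q = -24.954.
E = E° − (0.0592/n) log Q = +4.38 − (0.0592/6)(-24.954) = +4.626 V.

+4.626 V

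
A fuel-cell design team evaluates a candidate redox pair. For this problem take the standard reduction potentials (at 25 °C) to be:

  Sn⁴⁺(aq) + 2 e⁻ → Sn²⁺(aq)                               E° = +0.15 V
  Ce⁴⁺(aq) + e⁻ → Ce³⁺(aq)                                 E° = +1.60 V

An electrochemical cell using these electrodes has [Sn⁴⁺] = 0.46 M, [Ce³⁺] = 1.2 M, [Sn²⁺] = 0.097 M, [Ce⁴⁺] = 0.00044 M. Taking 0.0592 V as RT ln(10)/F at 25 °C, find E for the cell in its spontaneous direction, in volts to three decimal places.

+1.227 V

Ce⁴⁺/Ce³⁺ is the cathode (higher E°), Sn⁴⁺/Sn²⁺ the anode: E°cell = +1.60 − (+0.15) = +1.45 V, n = 2.
Overall: 2 Ce⁴⁺(aq) + Sn²⁺(aq) → 2 Ce³⁺(aq) + Sn⁴⁺(aq)
Q = [Ce³⁺]^2·[Sn⁴⁺] / ([Ce⁴⁺]^2·[Sn²⁺]); log Q = 7.547.
E = E° − (0.0592/n) log Q = +1.45 − (0.0592/2)(7.547) = +1.227 V.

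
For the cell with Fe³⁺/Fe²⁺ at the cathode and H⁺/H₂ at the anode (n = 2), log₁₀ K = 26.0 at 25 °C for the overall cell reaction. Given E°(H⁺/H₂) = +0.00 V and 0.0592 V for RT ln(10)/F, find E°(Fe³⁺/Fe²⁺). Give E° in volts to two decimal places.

E°cell = (0.0592/n)·log K = (0.0592/2)(26.0) = +0.770 V.
Since Fe³⁺/Fe²⁺ is the cathode and H⁺/H₂ the anode, E°cell = E°(Fe³⁺/Fe²⁺) − E°(H⁺/H₂).
So E°(Fe³⁺/Fe²⁺) = E°cell + E°(H⁺/H₂) = +0.770 + (+0.00) = +0.77 V.

+0.77 V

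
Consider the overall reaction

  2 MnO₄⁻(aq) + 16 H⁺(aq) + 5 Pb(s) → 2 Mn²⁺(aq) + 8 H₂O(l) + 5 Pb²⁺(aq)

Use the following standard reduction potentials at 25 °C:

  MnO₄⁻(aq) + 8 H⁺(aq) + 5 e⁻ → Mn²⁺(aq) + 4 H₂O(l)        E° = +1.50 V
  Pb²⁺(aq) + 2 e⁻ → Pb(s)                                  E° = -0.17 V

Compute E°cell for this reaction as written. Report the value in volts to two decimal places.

The MnO₄⁻/Mn²⁺ couple has the higher reduction potential, so it is the cathode; Pb²⁺/Pb is oxidised at the anode.
E°cell = E°(cathode) − E°(anode) = (+1.50) − (-0.17) = +1.67 V.

+1.67 V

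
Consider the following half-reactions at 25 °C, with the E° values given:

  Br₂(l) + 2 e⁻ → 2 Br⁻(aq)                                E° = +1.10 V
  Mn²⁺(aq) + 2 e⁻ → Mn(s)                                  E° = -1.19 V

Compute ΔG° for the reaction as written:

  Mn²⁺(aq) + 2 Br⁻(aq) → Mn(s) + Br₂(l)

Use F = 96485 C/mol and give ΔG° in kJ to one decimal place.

As written, Mn²⁺/Mn is reduced (cathode) and Br₂/Br⁻ is oxidised (anode), so E°cell = (-1.19) − (+1.10) = -2.29 V.
Balancing electrons gives n = 2.
ΔG° = −nFE° = −(2)(96485)(-2.29) = 441,901 J = +441.9 kJ.

+441.9 kJ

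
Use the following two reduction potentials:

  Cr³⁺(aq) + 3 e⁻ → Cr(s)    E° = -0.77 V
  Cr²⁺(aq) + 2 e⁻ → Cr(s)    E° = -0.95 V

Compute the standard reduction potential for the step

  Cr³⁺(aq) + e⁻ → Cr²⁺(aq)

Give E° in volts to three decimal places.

-0.410 V

Sequential free energies add, so n₃E°₃ = n₁E°₁ + n₂E°₂.
With n₃ = 3, and the known step contributing 2×(-0.95) V, the unknown satisfies 1·E° = 3×(-0.77) − 2×(-0.95) = -0.410.
E° = -0.410 / 1 = -0.410 V.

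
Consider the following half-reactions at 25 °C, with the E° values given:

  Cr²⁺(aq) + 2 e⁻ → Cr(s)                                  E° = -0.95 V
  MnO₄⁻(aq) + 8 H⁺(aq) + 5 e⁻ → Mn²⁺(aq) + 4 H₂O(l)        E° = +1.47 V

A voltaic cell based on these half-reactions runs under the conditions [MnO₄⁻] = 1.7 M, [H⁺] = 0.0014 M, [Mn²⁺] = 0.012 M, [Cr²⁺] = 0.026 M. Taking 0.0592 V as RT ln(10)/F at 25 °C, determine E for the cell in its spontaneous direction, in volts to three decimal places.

MnO₄⁻/Mn²⁺ is the cathode (higher E°), Cr²⁺/Cr the anode: E°cell = +1.47 − (-0.95) = +2.42 V, n = 10.
Overall: 2 MnO₄⁻(aq) + 16 H⁺(aq) + 5 Cr(s) → 2 Mn²⁺(aq) + 8 H₂O(l) + 5 Cr²⁺(aq)
Q = [Mn²⁺]^2·[Cr²⁺]^5 / ([MnO₄⁻]^2·[H⁺]^16); log Q = 33.434.
E = E° − (0.0592/n) log Q = +2.42 − (0.0592/10)(33.434) = +2.222 V.

+2.222 V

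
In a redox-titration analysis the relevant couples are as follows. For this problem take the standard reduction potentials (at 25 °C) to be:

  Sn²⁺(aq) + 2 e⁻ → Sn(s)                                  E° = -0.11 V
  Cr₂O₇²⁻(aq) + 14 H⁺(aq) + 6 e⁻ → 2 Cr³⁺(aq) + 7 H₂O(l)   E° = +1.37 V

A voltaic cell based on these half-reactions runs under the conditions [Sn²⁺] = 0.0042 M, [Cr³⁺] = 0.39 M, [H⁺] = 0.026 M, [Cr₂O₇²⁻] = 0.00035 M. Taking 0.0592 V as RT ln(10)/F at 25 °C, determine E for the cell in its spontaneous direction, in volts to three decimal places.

+1.305 V

Cr₂O₇²⁻/Cr³⁺ is the cathode (higher E°), Sn²⁺/Sn the anode: E°cell = +1.37 − (-0.11) = +1.48 V, n = 6.
Overall: Cr₂O₇²⁻(aq) + 14 H⁺(aq) + 3 Sn(s) → 2 Cr³⁺(aq) + 7 H₂O(l) + 3 Sn²⁺(aq)
Q = [Cr³⁺]^2·[Sn²⁺]^3 / ([Cr₂O₇²⁻]·[H⁺]^14); log Q = 17.698.
E = E° − (0.0592/n) log Q = +1.48 − (0.0592/6)(17.698) = +1.305 V.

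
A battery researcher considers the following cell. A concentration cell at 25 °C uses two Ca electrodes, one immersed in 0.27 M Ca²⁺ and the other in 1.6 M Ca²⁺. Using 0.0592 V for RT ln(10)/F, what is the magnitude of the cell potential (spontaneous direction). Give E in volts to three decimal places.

For a concentration cell E°cell = 0. The 1.6 M side is the cathode (reduction is favoured where [Ca²⁺] is higher).
With n = 2, E = −(0.0592/2) log([Ca²⁺]ₐₙ/[Ca²⁺]꜀ₐₜ) = −(0.0592/2) log(0.27/1.6) = −(0.0592/2)(-0.773) = +0.023 V.

+0.023 V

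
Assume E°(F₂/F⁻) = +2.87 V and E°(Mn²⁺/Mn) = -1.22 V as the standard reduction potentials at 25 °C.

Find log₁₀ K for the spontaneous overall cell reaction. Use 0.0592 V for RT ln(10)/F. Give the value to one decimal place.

Cathode: F₂/F⁻; anode: Mn²⁺/Mn. E°cell = +4.09 V, n = 2.
log K = nE°cell / 0.0592 = (2)(+4.09) / 0.0592 = 138.2.

138.2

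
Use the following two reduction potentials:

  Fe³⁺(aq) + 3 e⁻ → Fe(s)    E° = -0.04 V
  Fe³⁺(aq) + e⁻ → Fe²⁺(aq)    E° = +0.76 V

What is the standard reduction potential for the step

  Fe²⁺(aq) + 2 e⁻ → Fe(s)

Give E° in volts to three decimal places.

-0.440 V

Sequential free energies add, so n₃E°₃ = n₁E°₁ + n₂E°₂.
With n₃ = 3, and the known step contributing 1×(+0.76) V, the unknown satisfies 2·E° = 3×(-0.04) − 1×(+0.76) = -0.880.
E° = -0.880 / 2 = -0.440 V.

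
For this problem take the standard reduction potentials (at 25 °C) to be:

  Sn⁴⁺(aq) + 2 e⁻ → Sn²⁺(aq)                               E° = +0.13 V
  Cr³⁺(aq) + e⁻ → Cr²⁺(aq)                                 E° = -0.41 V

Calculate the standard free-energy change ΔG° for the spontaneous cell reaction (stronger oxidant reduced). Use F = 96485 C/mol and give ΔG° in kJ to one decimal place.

-104.2 kJ

Sn⁴⁺/Sn²⁺ (E° = +0.13 V) is the cathode; Cr³⁺/Cr²⁺ (E° = -0.41 V) is the anode, so E°cell = +0.54 V.
Balancing electrons gives n = 2 (lcm of 2 and 1).
ΔG° = −nFE° = −(2)(96485)(+0.54) = -104,204 J = -104.2 kJ.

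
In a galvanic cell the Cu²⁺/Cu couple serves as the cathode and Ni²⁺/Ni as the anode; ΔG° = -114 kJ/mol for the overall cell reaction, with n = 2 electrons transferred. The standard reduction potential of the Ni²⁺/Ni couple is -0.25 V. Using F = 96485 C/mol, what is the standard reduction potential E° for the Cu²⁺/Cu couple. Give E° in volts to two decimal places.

+0.34 V

E°cell = −ΔG°/(nF) = −(-114×10³)/((2)(96485)) = +0.591 V.
Since Cu²⁺/Cu is the cathode and Ni²⁺/Ni the anode, E°cell = E°(Cu²⁺/Cu) − E°(Ni²⁺/Ni).
So E°(Cu²⁺/Cu) = E°cell + E°(Ni²⁺/Ni) = +0.591 + (-0.25) = +0.34 V.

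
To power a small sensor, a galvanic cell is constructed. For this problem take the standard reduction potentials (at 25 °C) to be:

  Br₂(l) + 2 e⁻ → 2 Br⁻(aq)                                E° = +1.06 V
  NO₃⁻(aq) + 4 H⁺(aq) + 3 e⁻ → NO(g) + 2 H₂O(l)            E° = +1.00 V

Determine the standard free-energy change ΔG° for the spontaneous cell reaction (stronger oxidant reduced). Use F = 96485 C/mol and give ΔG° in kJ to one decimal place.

-34.7 kJ

Br₂/Br⁻ (E° = +1.06 V) is the cathode; NO₃⁻/NO (E° = +1.00 V) is the anode, so E°cell = +0.06 V.
Balancing electrons gives n = 6 (lcm of 2 and 3).
ΔG° = −nFE° = −(6)(96485)(+0.06) = -34,735 J = -34.7 kJ.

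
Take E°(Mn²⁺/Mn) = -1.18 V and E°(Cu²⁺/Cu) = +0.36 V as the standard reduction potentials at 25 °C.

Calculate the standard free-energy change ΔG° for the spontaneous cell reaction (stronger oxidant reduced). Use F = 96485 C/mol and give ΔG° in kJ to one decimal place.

Cu²⁺/Cu (E° = +0.36 V) is the cathode; Mn²⁺/Mn (E° = -1.18 V) is the anode, so E°cell = +1.54 V.
Balancing electrons gives n = 2 (lcm of 2 and 2).
ΔG° = −nFE° = −(2)(96485)(+1.54) = -297,174 J = -297.2 kJ.

-297.2 kJ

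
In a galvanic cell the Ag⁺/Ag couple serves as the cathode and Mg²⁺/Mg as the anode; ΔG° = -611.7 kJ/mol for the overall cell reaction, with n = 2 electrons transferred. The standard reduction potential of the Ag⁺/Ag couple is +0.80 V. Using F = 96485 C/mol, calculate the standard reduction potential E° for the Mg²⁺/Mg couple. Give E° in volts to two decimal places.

E°cell = −ΔG°/(nF) = −(-611.7×10³)/((2)(96485)) = +3.170 V.
Since Ag⁺/Ag is the cathode and Mg²⁺/Mg the anode, E°cell = E°(Ag⁺/Ag) − E°(Mg²⁺/Mg).
So E°(Mg²⁺/Mg) = E°(Ag⁺/Ag) − E°cell = (+0.80) − (+3.170) = -2.37 V.

-2.37 V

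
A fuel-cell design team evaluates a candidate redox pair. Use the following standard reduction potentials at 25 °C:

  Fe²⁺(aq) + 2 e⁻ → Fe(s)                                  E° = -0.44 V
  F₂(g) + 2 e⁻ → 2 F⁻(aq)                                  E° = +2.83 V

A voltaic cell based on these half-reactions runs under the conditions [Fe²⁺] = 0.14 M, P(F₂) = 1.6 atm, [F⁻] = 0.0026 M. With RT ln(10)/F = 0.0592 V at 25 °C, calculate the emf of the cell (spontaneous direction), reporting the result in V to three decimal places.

F₂/F⁻ is the cathode (higher E°), Fe²⁺/Fe the anode: E°cell = +2.83 − (-0.44) = +3.27 V, n = 2.
Overall: F₂(g) + Fe(s) → 2 F⁻(aq) + Fe²⁺(aq)
Q = [F⁻]^2·[Fe²⁺] / (P(F₂)); log Q = -6.228.
E = E° − (0.0592/n) log Q = +3.27 − (0.0592/2)(-6.228) = +3.454 V.

+3.454 V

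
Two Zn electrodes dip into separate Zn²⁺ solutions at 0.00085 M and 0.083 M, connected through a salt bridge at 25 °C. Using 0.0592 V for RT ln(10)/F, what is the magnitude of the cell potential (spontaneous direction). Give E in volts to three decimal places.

+0.059 V

For a concentration cell E°cell = 0. The 0.083 M side is the cathode (reduction is favoured where [Zn²⁺] is higher).
With n = 2, E = −(0.0592/2) log([Zn²⁺]ₐₙ/[Zn²⁺]꜀ₐₜ) = −(0.0592/2) log(0.00085/0.083) = −(0.0592/2)(-1.990) = +0.059 V.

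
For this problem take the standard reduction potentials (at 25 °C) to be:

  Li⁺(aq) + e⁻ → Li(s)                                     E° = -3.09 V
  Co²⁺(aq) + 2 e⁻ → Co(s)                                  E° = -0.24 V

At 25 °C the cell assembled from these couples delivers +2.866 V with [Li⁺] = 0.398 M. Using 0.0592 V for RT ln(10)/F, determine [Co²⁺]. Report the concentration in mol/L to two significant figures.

Co²⁺/Co is the cathode, Li⁺/Li the anode: E°cell = +2.85 V, n = 2.
Overall reaction: Co²⁺(aq) + 2 Li(s) → Co(s) + 2 Li⁺(aq); Q = [Li⁺]^2/[Co²⁺]^1.
From E = E° − (0.0592/n) log Q: log Q = (E° − E)·n/0.0592 = (+2.85 − (+2.866))·2/0.0592 = -0.5405.
So 1·log[Co²⁺] = 2·log(0.398) − log Q = -0.8002 − (-0.5405) = -0.2597; [Co²⁺] = 10^(-0.2597) ≈ 0.55 M.

0.55 M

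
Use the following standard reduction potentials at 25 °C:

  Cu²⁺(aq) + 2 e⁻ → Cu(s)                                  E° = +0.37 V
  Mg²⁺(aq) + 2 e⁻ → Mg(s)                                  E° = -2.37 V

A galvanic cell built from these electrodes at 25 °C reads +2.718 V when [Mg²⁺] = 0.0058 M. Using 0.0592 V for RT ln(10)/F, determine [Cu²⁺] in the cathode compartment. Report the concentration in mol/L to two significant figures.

0.0010 M

Cu²⁺/Cu is the cathode, Mg²⁺/Mg the anode: E°cell = +2.74 V, n = 2.
Overall reaction: Cu²⁺(aq) + Mg(s) → Cu(s) + Mg²⁺(aq); Q = [Mg²⁺]^1/[Cu²⁺]^1.
From E = E° − (0.0592/n) log Q: log Q = (E° − E)·n/0.0592 = (+2.74 − (+2.718))·2/0.0592 = 0.7432.
So 1·log[Cu²⁺] = 1·log(0.0058) − log Q = -2.2366 − (0.7432) = -2.9798; [Cu²⁺] = 10^(-2.9798) ≈ 0.0010 M.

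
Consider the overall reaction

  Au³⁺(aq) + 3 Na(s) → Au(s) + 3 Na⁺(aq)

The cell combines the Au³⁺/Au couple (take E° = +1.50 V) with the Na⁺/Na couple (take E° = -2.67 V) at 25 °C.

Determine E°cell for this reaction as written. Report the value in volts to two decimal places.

+4.17 V

The Au³⁺/Au couple has the higher reduction potential, so it is the cathode; Na⁺/Na is oxidised at the anode.
E°cell = E°(cathode) − E°(anode) = (+1.50) − (-2.67) = +4.17 V.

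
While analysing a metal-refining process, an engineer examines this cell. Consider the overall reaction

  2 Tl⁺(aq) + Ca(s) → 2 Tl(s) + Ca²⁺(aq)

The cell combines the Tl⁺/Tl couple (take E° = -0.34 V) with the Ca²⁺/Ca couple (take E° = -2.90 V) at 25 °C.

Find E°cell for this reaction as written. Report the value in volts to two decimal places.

The Tl⁺/Tl couple has the higher reduction potential, so it is the cathode; Ca²⁺/Ca is oxidised at the anode.
E°cell = E°(cathode) − E°(anode) = (-0.34) − (-2.90) = +2.56 V.

+2.56 V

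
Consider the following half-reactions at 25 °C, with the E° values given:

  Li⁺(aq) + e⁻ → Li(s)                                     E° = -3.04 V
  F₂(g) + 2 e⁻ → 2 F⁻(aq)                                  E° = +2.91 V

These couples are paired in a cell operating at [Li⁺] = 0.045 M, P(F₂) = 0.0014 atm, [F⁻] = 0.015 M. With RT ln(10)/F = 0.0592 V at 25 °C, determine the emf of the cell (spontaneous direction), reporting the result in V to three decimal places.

+6.053 V

F₂/F⁻ is the cathode (higher E°), Li⁺/Li the anode: E°cell = +2.91 − (-3.04) = +5.95 V, n = 2.
Overall: F₂(g) + 2 Li(s) → 2 F⁻(aq) + 2 Li⁺(aq)
Q = [F⁻]^2·[Li⁺]^2 / (P(F₂)); log Q = -3.488.
E = E° − (0.0592/n) log Q = +5.95 − (0.0592/2)(-3.488) = +6.053 V.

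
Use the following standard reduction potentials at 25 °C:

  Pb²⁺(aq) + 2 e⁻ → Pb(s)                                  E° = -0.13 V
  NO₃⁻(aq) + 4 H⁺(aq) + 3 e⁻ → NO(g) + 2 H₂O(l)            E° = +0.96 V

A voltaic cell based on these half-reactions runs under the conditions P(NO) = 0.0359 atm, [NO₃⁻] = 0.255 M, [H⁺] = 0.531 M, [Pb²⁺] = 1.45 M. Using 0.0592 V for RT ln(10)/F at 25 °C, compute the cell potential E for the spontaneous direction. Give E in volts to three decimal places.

+1.080 V

NO₃⁻/NO is the cathode (higher E°), Pb²⁺/Pb the anode: E°cell = +0.96 − (-0.13) = +1.09 V, n = 6.
Overall: 2 NO₃⁻(aq) + 8 H⁺(aq) + 3 Pb(s) → 2 NO(g) + 4 H₂O(l) + 3 Pb²⁺(aq)
Q = P(NO)^2·[Pb²⁺]^3 / ([NO₃⁻]^2·[H⁺]^8); log Q = 0.980.
E = E° − (0.0592/n) log Q = +1.09 − (0.0592/6)(0.980) = +1.080 V.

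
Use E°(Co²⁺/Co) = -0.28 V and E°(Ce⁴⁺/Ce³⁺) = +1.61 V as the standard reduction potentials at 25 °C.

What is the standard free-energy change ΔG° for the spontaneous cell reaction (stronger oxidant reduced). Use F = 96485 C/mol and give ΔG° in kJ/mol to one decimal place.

Ce⁴⁺/Ce³⁺ (E° = +1.61 V) is the cathode; Co²⁺/Co (E° = -0.28 V) is the anode, so E°cell = +1.89 V.
Balancing electrons gives n = 2 (lcm of 1 and 2).
ΔG° = −nFE° = −(2)(96485)(+1.89) = -364,713 J = -364.7 kJ/mol.

-364.7 kJ/mol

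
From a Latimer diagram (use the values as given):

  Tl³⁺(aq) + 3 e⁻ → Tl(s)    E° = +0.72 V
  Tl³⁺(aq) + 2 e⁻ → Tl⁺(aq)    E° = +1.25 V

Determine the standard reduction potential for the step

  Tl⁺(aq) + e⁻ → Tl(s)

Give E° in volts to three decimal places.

Sequential free energies add, so n₃E°₃ = n₁E°₁ + n₂E°₂.
With n₃ = 3, and the known step contributing 2×(+1.25) V, the unknown satisfies 1·E° = 3×(+0.72) − 2×(+1.25) = -0.340.
E° = -0.340 / 1 = -0.340 V.

-0.340 V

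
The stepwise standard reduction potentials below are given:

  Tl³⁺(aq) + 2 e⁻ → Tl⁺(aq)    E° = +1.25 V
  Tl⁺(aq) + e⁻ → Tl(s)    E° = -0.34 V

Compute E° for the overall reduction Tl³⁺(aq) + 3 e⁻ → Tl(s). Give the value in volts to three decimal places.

Since ΔG° = −nFE° is additive over sequential reductions, n₃E°₃ = n₁E°₁ + n₂E°₂.
E°₃ = (2×+1.25 + 1×-0.34) / 3 = (+2.160) / 3 = +0.720 V.

+0.720 V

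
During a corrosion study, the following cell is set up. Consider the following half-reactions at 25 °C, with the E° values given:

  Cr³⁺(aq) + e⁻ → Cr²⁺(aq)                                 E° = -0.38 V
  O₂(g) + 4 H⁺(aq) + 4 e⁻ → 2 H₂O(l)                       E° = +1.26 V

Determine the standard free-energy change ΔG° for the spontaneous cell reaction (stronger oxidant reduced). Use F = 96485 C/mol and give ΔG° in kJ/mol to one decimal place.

O₂/H₂O (E° = +1.26 V) is the cathode; Cr³⁺/Cr²⁺ (E° = -0.38 V) is the anode, so E°cell = +1.64 V.
Balancing electrons gives n = 4 (lcm of 4 and 1).
ΔG° = −nFE° = −(4)(96485)(+1.64) = -632,942 J = -632.9 kJ/mol.

-632.9 kJ/mol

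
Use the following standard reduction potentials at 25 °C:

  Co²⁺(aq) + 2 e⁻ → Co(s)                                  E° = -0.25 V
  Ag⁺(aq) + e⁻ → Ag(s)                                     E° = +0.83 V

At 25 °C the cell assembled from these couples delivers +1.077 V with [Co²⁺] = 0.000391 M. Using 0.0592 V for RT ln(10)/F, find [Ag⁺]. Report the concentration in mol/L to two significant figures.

Ag⁺/Ag is the cathode, Co²⁺/Co the anode: E°cell = +1.08 V, n = 2.
Overall reaction: 2 Ag⁺(aq) + Co(s) → 2 Ag(s) + Co²⁺(aq); Q = [Co²⁺]^1/[Ag⁺]^2.
From E = E° − (0.0592/n) log Q: log Q = (E° − E)·n/0.0592 = (+1.08 − (+1.077))·2/0.0592 = 0.1014.
So 2·log[Ag⁺] = 1·log(0.000391) − log Q = -3.4078 − (0.1014) = -3.5092; log[Ag⁺] = -3.5092 / 2 = -1.7546; [Ag⁺] = 10^(-1.7546) ≈ 0.018 M.

0.018 M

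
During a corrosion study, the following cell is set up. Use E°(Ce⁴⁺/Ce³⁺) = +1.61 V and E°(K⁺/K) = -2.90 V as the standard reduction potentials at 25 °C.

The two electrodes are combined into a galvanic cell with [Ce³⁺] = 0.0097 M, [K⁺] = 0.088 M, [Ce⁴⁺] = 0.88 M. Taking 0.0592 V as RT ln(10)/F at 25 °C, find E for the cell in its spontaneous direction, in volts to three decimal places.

Ce⁴⁺/Ce³⁺ is the cathode (higher E°), K⁺/K the anode: E°cell = +1.61 − (-2.90) = +4.51 V, n = 1.
Overall: Ce⁴⁺(aq) + K(s) → Ce³⁺(aq) + K⁺(aq)
Q = [Ce³⁺]·[K⁺] / ([Ce⁴⁺]); log Q = -3.013.
E = E° − (0.0592/n) log Q = +4.51 − (0.0592/1)(-3.013) = +4.688 V.

+4.688 V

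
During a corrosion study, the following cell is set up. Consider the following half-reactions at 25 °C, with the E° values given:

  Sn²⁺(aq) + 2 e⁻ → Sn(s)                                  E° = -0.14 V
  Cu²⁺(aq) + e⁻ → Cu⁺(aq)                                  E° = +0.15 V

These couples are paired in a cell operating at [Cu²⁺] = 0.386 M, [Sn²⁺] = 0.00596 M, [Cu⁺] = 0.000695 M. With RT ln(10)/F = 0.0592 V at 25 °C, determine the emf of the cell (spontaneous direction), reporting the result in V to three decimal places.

+0.518 V

Cu²⁺/Cu⁺ is the cathode (higher E°), Sn²⁺/Sn the anode: E°cell = +0.15 − (-0.14) = +0.29 V, n = 2.
Overall: 2 Cu²⁺(aq) + Sn(s) → 2 Cu⁺(aq) + Sn²⁺(aq)
Q = [Cu⁺]^2·[Sn²⁺] / ([Cu²⁺]^2); log Q = -7.714.
E = E° − (0.0592/n) log Q = +0.29 − (0.0592/2)(-7.714) = +0.518 V.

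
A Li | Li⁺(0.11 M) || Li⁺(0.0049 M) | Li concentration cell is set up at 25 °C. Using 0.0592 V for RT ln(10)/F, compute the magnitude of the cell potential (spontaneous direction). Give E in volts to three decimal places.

For a concentration cell E°cell = 0. The 0.11 M side is the cathode (reduction is favoured where [Li⁺] is higher).
With n = 1, E = −(0.0592/1) log([Li⁺]ₐₙ/[Li⁺]꜀ₐₜ) = −(0.0592/1) log(0.0049/0.11) = −(0.0592/1)(-1.351) = +0.080 V.

+0.080 V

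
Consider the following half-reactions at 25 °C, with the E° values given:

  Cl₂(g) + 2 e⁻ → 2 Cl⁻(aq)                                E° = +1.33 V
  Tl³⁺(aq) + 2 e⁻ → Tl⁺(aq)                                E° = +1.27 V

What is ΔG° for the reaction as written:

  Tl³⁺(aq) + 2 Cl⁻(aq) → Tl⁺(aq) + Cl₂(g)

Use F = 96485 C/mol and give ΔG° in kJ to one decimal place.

+11.6 kJ

As written, Tl³⁺/Tl⁺ is reduced (cathode) and Cl₂/Cl⁻ is oxidised (anode), so E°cell = (+1.27) − (+1.33) = -0.06 V.
Balancing electrons gives n = 2.
ΔG° = −nFE° = −(2)(96485)(-0.06) = 11,578 J = +11.6 kJ.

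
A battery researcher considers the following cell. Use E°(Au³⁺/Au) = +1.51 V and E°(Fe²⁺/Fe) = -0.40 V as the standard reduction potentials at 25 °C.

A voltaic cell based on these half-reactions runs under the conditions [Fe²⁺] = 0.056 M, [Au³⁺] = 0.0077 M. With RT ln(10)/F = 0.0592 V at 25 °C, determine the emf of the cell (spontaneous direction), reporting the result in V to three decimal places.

Au³⁺/Au is the cathode (higher E°), Fe²⁺/Fe the anode: E°cell = +1.51 − (-0.40) = +1.91 V, n = 6.
Overall: 2 Au³⁺(aq) + 3 Fe(s) → 2 Au(s) + 3 Fe²⁺(aq)
Q = [Fe²⁺]^3 / ([Au³⁺]^2); log Q = 0.472.
E = E° − (0.0592/n) log Q = +1.91 − (0.0592/6)(0.472) = +1.905 V.

+1.905 V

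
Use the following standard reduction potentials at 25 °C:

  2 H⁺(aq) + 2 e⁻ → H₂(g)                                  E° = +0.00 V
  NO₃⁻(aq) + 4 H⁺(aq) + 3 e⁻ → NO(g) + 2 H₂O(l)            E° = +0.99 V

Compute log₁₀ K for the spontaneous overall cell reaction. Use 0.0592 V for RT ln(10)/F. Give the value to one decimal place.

Cathode: NO₃⁻/NO; anode: H⁺/H₂. E°cell = +0.99 V, n = 6.
log K = nE°cell / 0.0592 = (6)(+0.99) / 0.0592 = 100.3.

100.3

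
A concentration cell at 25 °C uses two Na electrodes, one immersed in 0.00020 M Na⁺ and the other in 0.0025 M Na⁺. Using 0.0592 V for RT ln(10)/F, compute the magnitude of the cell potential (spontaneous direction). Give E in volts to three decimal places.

For a concentration cell E°cell = 0. The 0.0025 M side is the cathode (reduction is favoured where [Na⁺] is higher).
With n = 1, E = −(0.0592/1) log([Na⁺]ₐₙ/[Na⁺]꜀ₐₜ) = −(0.0592/1) log(0.0002/0.0025) = −(0.0592/1)(-1.097) = +0.065 V.

+0.065 V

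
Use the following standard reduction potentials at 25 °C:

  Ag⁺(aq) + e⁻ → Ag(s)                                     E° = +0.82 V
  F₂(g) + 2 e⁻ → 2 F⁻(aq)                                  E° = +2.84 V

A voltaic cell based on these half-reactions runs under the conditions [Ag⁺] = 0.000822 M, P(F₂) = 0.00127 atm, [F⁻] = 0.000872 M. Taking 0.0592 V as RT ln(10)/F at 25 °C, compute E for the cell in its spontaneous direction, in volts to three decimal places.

F₂/F⁻ is the cathode (higher E°), Ag⁺/Ag the anode: E°cell = +2.84 − (+0.82) = +2.02 V, n = 2.
Overall: F₂(g) + 2 Ag(s) → 2 F⁻(aq) + 2 Ag⁺(aq)
Q = [F⁻]^2·[Ag⁺]^2 / (P(F₂)); log Q = -9.393.
E = E° − (0.0592/n) log Q = +2.02 − (0.0592/2)(-9.393) = +2.298 V.

+2.298 V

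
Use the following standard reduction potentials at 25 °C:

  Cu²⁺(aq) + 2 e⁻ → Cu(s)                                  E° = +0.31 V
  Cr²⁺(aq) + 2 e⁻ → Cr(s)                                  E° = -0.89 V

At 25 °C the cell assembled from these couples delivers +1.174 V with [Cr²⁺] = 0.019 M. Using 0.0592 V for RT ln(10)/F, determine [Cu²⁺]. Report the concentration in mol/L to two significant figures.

0.0025 M

Cu²⁺/Cu is the cathode, Cr²⁺/Cr the anode: E°cell = +1.20 V, n = 2.
Overall reaction: Cu²⁺(aq) + Cr(s) → Cu(s) + Cr²⁺(aq); Q = [Cr²⁺]^1/[Cu²⁺]^1.
From E = E° − (0.0592/n) log Q: log Q = (E° − E)·n/0.0592 = (+1.20 − (+1.174))·2/0.0592 = 0.8784.
So 1·log[Cu²⁺] = 1·log(0.019) − log Q = -1.7212 − (0.8784) = -2.5996; [Cu²⁺] = 10^(-2.5996) ≈ 0.0025 M.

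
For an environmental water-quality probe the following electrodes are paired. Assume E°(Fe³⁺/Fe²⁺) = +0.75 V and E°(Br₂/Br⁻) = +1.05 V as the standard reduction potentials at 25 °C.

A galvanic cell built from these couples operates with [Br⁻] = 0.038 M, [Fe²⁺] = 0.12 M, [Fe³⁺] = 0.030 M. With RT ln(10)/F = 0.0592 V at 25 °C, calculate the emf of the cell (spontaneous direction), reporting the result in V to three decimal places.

Br₂/Br⁻ is the cathode (higher E°), Fe³⁺/Fe²⁺ the anode: E°cell = +1.05 − (+0.75) = +0.30 V, n = 2.
Overall: Br₂(l) + 2 Fe²⁺(aq) → 2 Br⁻(aq) + 2 Fe³⁺(aq)
Q = [Br⁻]^2·[Fe³⁺]^2 / ([Fe²⁺]^2); log Q = -4.045.
E = E° − (0.0592/n) log Q = +0.30 − (0.0592/2)(-4.045) = +0.420 V.

+0.420 V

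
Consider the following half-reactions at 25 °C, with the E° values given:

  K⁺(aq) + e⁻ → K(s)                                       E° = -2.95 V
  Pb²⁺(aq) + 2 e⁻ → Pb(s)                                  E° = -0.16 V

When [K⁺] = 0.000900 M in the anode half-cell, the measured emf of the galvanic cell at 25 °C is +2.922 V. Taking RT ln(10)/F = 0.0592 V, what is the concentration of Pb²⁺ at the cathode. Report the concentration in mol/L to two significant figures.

Pb²⁺/Pb is the cathode, K⁺/K the anode: E°cell = +2.79 V, n = 2.
Overall reaction: Pb²⁺(aq) + 2 K(s) → Pb(s) + 2 K⁺(aq); Q = [K⁺]^2/[Pb²⁺]^1.
From E = E° − (0.0592/n) log Q: log Q = (E° − E)·n/0.0592 = (+2.79 − (+2.922))·2/0.0592 = -4.4595.
So 1·log[Pb²⁺] = 2·log(0.0009) − log Q = -6.0915 − (-4.4595) = -1.6320; [Pb²⁺] = 10^(-1.6320) ≈ 0.023 M.

0.023 M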